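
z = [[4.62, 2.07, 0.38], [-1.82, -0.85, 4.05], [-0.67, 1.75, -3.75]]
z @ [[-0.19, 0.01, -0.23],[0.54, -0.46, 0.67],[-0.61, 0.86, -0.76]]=[[0.01, -0.58, 0.04], [-2.58, 3.86, -3.23], [3.36, -4.04, 4.18]]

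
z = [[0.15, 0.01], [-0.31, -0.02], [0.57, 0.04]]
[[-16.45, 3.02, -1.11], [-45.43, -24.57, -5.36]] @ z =[[-4.04, -0.27], [-2.25, -0.18]]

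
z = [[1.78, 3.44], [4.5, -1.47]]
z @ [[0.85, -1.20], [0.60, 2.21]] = [[3.58, 5.47], [2.94, -8.65]]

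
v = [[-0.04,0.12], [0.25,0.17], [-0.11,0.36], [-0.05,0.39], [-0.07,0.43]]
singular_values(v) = [0.72, 0.28]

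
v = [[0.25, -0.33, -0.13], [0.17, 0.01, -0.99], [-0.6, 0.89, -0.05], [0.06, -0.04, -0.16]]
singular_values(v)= [1.17, 1.01, 0.0]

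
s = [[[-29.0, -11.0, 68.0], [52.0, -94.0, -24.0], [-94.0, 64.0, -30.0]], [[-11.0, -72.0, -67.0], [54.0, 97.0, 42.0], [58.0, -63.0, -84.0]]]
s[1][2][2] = -84.0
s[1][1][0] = 54.0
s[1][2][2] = -84.0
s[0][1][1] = -94.0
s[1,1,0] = 54.0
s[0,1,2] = -24.0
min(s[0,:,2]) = -30.0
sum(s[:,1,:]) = 127.0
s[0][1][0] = 52.0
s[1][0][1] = -72.0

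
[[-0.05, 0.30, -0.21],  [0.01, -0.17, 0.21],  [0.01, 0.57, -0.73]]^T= [[-0.05, 0.01, 0.01], [0.30, -0.17, 0.57], [-0.21, 0.21, -0.73]]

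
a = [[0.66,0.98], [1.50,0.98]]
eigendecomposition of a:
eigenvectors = [[-0.68, -0.58], [0.74, -0.82]]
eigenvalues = [-0.4, 2.04]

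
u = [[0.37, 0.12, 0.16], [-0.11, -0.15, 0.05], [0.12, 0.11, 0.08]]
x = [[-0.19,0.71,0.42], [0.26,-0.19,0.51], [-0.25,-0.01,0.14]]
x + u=[[0.18, 0.83, 0.58], [0.15, -0.34, 0.56], [-0.13, 0.1, 0.22]]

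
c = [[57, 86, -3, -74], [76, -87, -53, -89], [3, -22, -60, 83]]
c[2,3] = 83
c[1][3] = -89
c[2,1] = -22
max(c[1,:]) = 76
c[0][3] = -74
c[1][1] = -87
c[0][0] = 57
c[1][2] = -53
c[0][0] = 57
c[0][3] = -74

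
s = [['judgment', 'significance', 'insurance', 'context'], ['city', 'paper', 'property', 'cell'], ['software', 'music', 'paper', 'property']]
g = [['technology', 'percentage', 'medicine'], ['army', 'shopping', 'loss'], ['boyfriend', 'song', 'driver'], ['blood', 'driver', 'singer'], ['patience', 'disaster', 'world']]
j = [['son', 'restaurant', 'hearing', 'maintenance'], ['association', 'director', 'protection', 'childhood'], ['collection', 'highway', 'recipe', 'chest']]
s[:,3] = ['context', 'cell', 'property']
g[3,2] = 'singer'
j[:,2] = ['hearing', 'protection', 'recipe']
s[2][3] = 'property'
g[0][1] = 'percentage'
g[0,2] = 'medicine'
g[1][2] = 'loss'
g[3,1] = 'driver'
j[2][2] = 'recipe'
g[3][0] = 'blood'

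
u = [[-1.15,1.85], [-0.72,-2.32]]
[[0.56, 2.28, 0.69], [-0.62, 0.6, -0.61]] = u @ [[-0.04, -1.6, -0.12], [0.28, 0.24, 0.30]]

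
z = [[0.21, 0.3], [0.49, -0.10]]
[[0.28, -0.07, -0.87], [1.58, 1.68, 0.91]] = z@[[2.99, 2.96, 1.10], [-1.15, -2.31, -3.68]]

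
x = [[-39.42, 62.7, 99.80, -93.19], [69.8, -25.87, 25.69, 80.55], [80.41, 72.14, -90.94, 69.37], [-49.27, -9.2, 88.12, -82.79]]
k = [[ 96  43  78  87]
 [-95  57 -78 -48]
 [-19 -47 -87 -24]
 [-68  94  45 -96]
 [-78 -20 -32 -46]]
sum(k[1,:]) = -164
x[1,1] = -25.87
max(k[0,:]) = 96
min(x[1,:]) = -25.87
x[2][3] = 69.37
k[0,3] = 87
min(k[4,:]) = -78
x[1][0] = 69.8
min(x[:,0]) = -49.27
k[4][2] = -32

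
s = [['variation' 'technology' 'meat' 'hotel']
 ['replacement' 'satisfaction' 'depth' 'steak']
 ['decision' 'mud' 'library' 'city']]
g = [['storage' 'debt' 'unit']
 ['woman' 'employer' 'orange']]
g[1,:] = ['woman', 'employer', 'orange']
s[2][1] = 'mud'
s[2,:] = ['decision', 'mud', 'library', 'city']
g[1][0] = 'woman'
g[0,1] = 'debt'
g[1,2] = 'orange'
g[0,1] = 'debt'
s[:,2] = ['meat', 'depth', 'library']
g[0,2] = 'unit'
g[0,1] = 'debt'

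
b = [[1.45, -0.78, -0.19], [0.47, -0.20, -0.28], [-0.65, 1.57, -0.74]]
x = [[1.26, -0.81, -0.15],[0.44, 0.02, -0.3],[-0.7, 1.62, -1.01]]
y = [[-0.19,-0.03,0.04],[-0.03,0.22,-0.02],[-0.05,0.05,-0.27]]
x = b + y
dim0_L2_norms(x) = [1.51, 1.81, 1.06]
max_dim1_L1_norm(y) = 0.37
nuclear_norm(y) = 0.69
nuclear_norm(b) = 3.53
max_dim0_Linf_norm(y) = 0.27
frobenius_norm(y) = 0.41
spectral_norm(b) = 2.30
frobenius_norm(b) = 2.55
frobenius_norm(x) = 2.59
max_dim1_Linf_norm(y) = 0.27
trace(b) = 0.51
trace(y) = -0.24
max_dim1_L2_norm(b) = 1.85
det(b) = 0.32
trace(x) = 0.27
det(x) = -0.05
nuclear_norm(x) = 3.46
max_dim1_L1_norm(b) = 2.96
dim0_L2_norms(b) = [1.66, 1.76, 0.81]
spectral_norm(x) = 2.34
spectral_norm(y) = 0.29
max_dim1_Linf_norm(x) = 1.62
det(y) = 0.01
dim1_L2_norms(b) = [1.66, 0.58, 1.85]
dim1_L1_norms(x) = [2.22, 0.76, 3.33]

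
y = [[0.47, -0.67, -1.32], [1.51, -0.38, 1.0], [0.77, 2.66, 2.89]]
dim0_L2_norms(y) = [1.76, 2.77, 3.33]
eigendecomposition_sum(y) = [[(0.27+30.19j), -0.38+19.20j, (-0.64+25.32j)], [0.46+2.98j, 0.24+1.90j, 0.30+2.51j], [(0.57-38.25j), (1.06-24.3j), (1.57-32.05j)]] + [[0.27-30.19j, -0.38-19.20j, -0.64-25.32j], [(0.46-2.98j), (0.24-1.9j), (0.3-2.51j)], [0.57+38.25j, (1.06+24.3j), 1.57+32.05j]] + [[(-0.06-0j), 0.09-0.00j, (-0.04-0j)], [0.60+0.00j, -0.85+0.00j, (0.4+0j)], [(-0.38-0j), (0.54-0j), (-0.26-0j)]]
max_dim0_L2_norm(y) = 3.33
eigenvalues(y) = [(2.08+0.05j), (2.08-0.05j), (-1.17+0j)]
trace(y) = 2.98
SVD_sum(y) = [[-0.27, -0.81, -1.02], [0.17, 0.51, 0.65], [0.81, 2.43, 3.06]] + [[0.46, -0.25, 0.08], [1.42, -0.78, 0.25], [-0.15, 0.08, -0.03]] + [[0.28, 0.39, -0.38], [-0.08, -0.11, 0.11], [0.11, 0.15, -0.15]]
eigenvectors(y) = [[0.62-0.01j, 0.62+0.01j, 0.09+0.00j],[(0.06-0.01j), (0.06+0.01j), (-0.84+0j)],[(-0.78+0j), (-0.78-0j), (0.53+0j)]]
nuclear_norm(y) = 6.70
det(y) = -5.05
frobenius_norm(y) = 4.68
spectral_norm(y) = 4.29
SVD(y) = [[0.31, 0.31, 0.90],[-0.20, 0.95, -0.25],[-0.93, -0.1, 0.35]] @ diag([4.2896492939645405, 1.7302955290115072, 0.6799164044735989]) @ [[-0.20, -0.61, -0.77], [0.87, -0.48, 0.15], [0.46, 0.63, -0.62]]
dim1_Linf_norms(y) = [1.32, 1.51, 2.89]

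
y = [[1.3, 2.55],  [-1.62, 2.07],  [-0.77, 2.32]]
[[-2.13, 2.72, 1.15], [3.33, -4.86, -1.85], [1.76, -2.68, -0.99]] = y @ [[-1.89, 2.64, 1.04], [0.13, -0.28, -0.08]]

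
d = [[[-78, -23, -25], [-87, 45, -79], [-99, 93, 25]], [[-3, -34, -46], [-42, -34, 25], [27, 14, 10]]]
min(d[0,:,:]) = -99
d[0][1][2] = -79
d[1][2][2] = 10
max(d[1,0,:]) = -3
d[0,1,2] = -79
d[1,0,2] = -46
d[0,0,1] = -23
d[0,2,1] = 93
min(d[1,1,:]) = -42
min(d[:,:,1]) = -34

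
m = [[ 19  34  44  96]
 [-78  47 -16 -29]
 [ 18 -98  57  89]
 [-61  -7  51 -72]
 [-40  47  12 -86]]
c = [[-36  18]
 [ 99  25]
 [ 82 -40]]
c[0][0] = -36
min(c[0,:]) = -36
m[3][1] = -7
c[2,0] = 82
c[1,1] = 25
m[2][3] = 89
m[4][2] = 12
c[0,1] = 18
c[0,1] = 18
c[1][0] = 99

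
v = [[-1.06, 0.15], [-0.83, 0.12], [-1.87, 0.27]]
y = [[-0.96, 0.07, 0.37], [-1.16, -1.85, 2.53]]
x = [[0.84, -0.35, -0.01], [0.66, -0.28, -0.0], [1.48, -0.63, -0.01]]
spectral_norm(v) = 2.33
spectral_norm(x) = 1.98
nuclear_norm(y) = 4.24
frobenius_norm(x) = 1.98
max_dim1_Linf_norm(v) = 1.87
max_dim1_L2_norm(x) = 1.61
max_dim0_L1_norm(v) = 3.76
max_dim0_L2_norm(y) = 2.56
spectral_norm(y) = 3.39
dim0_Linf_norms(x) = [1.48, 0.63, 0.01]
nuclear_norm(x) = 1.99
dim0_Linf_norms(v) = [1.87, 0.27]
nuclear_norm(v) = 2.33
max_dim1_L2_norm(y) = 3.34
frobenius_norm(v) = 2.33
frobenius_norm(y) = 3.50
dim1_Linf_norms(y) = [0.96, 2.53]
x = v @ y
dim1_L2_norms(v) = [1.07, 0.84, 1.89]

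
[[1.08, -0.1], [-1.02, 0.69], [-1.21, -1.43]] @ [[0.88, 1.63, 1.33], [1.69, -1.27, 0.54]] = [[0.78, 1.89, 1.38],[0.27, -2.54, -0.98],[-3.48, -0.16, -2.38]]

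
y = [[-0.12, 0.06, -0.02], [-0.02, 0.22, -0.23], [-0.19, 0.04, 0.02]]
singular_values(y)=[0.33, 0.22, 0.0]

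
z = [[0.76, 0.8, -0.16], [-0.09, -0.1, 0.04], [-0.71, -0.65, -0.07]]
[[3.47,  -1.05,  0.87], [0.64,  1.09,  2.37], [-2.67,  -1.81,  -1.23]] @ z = [[2.11, 2.32, -0.66],[-1.29, -1.14, -0.22],[-0.99, -1.16, 0.44]]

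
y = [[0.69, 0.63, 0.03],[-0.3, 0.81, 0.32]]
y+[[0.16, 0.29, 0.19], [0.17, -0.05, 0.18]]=[[0.85,0.92,0.22], [-0.13,0.76,0.5]]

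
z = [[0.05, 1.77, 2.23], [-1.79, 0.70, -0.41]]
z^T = [[0.05, -1.79], [1.77, 0.7], [2.23, -0.41]]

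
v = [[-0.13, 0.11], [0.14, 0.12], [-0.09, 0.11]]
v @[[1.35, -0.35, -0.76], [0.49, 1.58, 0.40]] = [[-0.12, 0.22, 0.14], [0.25, 0.14, -0.06], [-0.07, 0.21, 0.11]]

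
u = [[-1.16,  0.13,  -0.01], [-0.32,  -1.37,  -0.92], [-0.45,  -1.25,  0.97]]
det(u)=2.972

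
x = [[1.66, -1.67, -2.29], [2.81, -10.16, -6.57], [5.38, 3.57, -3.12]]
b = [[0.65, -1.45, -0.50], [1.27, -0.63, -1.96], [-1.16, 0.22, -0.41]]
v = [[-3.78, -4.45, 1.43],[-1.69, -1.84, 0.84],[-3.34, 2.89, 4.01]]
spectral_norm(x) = 12.77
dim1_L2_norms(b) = [1.67, 2.42, 1.25]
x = b @ v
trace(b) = -0.39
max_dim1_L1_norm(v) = 10.24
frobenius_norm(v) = 8.87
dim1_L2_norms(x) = [3.28, 12.42, 7.17]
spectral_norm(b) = 2.77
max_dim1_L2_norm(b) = 2.42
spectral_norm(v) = 6.84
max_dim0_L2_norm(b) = 2.06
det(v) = 3.62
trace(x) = -11.62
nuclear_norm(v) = 12.58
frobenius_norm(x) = 14.71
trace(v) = -1.61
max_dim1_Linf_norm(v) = 4.45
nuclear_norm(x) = 20.21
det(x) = -12.20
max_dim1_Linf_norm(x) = 10.16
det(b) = -3.38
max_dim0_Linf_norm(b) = 1.96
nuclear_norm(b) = 5.00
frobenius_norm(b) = 3.19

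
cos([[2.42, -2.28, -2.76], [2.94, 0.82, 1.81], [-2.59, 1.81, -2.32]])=[[-3.25, 2.85, 2.13],[-2.29, -1.2, 0.3],[0.87, -1.44, -1.69]]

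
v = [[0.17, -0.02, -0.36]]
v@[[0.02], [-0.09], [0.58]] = [[-0.2]]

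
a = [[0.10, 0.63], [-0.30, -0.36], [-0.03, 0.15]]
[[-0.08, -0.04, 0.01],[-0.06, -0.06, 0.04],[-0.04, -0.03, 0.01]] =a@[[0.44,0.34,-0.18], [-0.19,-0.12,0.05]]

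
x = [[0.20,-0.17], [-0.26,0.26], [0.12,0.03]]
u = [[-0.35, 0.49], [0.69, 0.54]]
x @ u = [[-0.19, 0.01], [0.27, 0.01], [-0.02, 0.08]]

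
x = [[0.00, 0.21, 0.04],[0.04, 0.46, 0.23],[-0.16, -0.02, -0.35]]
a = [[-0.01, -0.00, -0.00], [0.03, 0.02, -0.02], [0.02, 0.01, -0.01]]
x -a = [[0.01, 0.21, 0.04], [0.01, 0.44, 0.25], [-0.18, -0.03, -0.34]]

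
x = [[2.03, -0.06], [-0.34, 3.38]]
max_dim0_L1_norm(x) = 3.44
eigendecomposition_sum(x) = [[1.99, 0.09], [0.5, 0.02]] + [[0.04, -0.15], [-0.84, 3.36]]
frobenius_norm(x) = 3.96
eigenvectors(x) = [[-0.97, 0.04], [-0.24, -1.0]]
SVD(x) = [[-0.12, 0.99], [0.99, 0.12]] @ diag([3.4126268896129526, 2.00461410558008]) @ [[-0.17, 0.99],[0.99, 0.17]]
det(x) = 6.84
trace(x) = 5.41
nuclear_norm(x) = 5.42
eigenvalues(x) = [2.02, 3.39]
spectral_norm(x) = 3.41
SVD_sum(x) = [[0.07, -0.4],[-0.57, 3.34]] + [[1.96,0.34], [0.23,0.04]]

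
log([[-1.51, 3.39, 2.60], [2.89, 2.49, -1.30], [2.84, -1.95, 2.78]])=[[1.48+2.03j, (-0.05-1.23j), (-0.03-0.94j)], [(-0.02-1.03j), (1.46+0.62j), (0.02+0.47j)], [-0.06-1.06j, (-0.02+0.64j), (1.43+0.49j)]]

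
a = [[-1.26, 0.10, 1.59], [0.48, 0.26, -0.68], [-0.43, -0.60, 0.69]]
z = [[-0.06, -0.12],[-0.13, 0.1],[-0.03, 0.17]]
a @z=[[0.01, 0.43],[-0.04, -0.15],[0.08, 0.11]]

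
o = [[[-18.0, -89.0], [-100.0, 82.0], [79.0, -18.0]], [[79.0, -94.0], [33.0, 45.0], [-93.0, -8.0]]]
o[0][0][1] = -89.0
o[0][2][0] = 79.0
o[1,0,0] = 79.0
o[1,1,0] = 33.0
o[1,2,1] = -8.0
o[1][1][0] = 33.0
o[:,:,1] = [[-89.0, 82.0, -18.0], [-94.0, 45.0, -8.0]]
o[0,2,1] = -18.0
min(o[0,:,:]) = -100.0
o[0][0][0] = -18.0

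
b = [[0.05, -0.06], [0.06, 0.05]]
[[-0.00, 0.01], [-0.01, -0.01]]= b@[[-0.1, -0.03], [-0.02, -0.13]]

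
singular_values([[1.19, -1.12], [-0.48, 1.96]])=[2.49, 0.72]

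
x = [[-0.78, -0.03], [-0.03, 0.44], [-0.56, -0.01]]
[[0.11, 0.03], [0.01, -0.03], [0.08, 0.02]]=x @[[-0.14, -0.04],[0.02, -0.07]]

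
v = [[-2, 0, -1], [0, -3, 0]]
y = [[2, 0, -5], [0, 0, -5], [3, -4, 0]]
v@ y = [[-7, 4, 10], [0, 0, 15]]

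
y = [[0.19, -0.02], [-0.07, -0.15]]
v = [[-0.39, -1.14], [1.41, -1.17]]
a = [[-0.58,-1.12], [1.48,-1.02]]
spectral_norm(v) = 1.91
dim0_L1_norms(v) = [1.8, 2.31]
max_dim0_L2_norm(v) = 1.63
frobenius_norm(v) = 2.19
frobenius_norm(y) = 0.25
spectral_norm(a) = 1.81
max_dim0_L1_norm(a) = 2.14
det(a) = 2.25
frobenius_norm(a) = 2.20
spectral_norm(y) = 0.21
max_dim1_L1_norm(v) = 2.58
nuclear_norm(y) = 0.35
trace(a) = -1.60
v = a + y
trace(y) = 0.04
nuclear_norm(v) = 2.99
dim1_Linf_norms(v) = [1.14, 1.41]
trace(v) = -1.56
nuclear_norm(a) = 3.05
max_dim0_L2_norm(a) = 1.59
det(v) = 2.06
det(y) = -0.03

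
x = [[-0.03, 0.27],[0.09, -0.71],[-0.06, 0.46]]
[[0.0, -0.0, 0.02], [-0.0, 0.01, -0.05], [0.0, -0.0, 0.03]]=x @ [[0.03, 0.00, -0.14],[0.01, -0.01, 0.05]]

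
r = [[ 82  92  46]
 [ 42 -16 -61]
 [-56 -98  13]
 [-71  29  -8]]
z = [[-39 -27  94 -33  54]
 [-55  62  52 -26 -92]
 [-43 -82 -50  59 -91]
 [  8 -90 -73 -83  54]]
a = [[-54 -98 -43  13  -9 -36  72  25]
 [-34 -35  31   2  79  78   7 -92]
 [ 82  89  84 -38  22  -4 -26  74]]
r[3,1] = 29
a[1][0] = -34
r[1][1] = -16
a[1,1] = -35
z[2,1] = -82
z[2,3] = 59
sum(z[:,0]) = -129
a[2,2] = 84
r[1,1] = -16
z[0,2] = 94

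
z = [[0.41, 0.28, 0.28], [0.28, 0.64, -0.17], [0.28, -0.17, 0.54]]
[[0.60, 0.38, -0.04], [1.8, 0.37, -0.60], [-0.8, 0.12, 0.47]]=z@[[1.30, 1.69, 0.16],[1.82, -0.36, -0.87],[-1.58, -0.77, 0.51]]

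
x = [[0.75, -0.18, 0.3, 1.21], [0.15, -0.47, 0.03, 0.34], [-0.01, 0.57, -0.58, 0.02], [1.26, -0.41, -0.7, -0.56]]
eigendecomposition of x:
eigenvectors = [[(-0.85+0j), (-0.51+0j), 0.36+0.00j, (0.36-0j)], [-0.16+0.00j, (-0.23+0j), (0.16+0.34j), 0.16-0.34j], [(-0.04+0j), 0.14+0.00j, (0.68+0j), 0.68-0.00j], [(-0.49+0j), 0.82+0.00j, (-0.51+0.13j), -0.51-0.13j]]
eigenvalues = [(1.43+0j), (-1.35+0j), (-0.47+0.29j), (-0.47-0.29j)]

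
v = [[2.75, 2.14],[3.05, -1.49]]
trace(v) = 1.26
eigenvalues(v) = [3.95, -2.69]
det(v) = -10.62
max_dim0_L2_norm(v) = 4.11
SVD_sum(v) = [[2.98, 0.39], [2.81, 0.37]] + [[-0.23,1.75], [0.24,-1.86]]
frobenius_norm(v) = 4.86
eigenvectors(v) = [[0.87,  -0.37],[0.49,  0.93]]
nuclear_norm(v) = 6.70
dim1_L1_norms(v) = [4.89, 4.54]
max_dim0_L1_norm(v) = 5.8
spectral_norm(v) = 4.13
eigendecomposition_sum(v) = [[3.24, 1.27],  [1.81, 0.71]] + [[-0.49,0.87], [1.24,-2.20]]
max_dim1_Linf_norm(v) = 3.05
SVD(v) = [[-0.73,-0.69], [-0.69,0.73]] @ diag([4.128010327558231, 2.5737580957760158]) @ [[-0.99, -0.13], [0.13, -0.99]]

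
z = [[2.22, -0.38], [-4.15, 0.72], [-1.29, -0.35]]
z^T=[[2.22, -4.15, -1.29], [-0.38, 0.72, -0.35]]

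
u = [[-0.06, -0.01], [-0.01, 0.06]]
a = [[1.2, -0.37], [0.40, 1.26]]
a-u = [[1.26, -0.36], [0.41, 1.20]]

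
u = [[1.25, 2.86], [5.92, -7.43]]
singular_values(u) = [9.62, 2.73]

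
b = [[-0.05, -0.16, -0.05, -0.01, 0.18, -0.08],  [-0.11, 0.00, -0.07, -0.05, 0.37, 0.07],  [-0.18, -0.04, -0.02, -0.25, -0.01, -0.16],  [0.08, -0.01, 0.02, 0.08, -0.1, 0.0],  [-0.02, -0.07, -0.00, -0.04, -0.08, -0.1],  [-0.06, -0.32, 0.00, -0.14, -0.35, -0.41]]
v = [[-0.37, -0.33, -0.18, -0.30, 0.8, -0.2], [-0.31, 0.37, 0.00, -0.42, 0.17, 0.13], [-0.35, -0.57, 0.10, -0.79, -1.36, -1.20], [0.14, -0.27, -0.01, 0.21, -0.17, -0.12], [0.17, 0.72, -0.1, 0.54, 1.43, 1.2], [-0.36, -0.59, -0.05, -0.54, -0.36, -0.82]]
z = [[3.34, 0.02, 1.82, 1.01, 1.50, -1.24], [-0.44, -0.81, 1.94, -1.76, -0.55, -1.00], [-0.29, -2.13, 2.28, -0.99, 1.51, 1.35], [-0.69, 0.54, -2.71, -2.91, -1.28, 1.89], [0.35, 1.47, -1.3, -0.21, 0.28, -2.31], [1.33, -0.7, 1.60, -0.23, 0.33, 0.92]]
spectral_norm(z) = 6.24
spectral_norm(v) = 3.16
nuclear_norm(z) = 18.20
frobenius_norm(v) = 3.46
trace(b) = -0.48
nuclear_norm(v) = 5.13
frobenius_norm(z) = 8.96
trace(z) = 3.10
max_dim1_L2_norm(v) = 2.09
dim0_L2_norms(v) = [0.73, 1.23, 0.23, 1.23, 2.17, 1.9]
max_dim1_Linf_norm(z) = 3.34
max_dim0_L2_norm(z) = 4.89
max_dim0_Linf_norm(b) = 0.41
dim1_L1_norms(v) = [2.18, 1.4, 4.37, 0.92, 4.16, 2.72]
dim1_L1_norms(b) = [0.53, 0.67, 0.66, 0.29, 0.31, 1.28]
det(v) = 0.00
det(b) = -0.00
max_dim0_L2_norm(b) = 0.56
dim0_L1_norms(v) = [1.7, 2.85, 0.44, 2.8, 4.29, 3.67]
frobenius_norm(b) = 0.90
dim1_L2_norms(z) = [4.39, 3.0, 3.86, 4.67, 3.07, 2.41]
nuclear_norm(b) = 1.46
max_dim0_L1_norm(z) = 11.65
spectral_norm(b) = 0.73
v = z @ b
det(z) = -49.88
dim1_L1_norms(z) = [8.93, 6.5, 8.55, 10.02, 5.92, 5.11]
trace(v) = 0.92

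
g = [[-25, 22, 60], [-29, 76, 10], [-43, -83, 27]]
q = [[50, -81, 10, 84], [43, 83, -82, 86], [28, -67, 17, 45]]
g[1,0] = -29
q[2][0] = 28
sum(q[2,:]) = 23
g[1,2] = 10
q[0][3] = 84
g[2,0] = -43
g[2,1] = -83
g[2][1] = -83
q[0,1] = -81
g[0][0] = -25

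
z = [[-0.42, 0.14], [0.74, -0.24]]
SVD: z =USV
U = [[-0.49,0.87],[0.87,0.49]]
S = [0.9, 0.0]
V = [[0.95, -0.31], [0.31, 0.95]]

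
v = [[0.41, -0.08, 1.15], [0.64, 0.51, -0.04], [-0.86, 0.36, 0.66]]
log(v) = [[0.08, -0.36, 1.13], [0.67, -0.45, -0.52], [-1.00, 0.29, 0.31]]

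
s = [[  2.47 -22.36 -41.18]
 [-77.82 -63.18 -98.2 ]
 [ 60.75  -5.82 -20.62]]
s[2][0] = 60.75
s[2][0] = 60.75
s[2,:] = [60.75, -5.82, -20.62]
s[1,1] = -63.18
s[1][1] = -63.18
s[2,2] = -20.62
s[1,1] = -63.18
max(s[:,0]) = 60.75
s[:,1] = [-22.36, -63.18, -5.82]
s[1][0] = -77.82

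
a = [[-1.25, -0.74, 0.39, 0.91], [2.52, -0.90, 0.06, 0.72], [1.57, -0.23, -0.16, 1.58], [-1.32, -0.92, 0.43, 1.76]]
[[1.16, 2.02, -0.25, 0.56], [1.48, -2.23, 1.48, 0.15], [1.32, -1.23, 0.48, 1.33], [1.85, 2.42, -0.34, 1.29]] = a @ [[0.15, -1.15, 0.35, -0.11], [-0.65, -0.54, -0.9, 0.22], [0.68, -0.16, -0.66, -0.64], [0.66, 0.27, -0.24, 0.92]]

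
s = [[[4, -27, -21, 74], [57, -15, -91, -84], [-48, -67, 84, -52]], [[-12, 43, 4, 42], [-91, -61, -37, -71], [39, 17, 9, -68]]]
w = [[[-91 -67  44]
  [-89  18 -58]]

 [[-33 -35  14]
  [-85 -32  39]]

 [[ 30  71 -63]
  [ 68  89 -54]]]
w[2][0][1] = 71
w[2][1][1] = 89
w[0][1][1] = 18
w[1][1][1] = -32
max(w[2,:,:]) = 89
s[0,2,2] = 84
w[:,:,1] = [[-67, 18], [-35, -32], [71, 89]]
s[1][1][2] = -37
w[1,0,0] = -33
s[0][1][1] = -15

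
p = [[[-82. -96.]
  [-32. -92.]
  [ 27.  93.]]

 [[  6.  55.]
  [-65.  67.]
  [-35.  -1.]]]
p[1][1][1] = 67.0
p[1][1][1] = 67.0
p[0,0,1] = -96.0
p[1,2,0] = -35.0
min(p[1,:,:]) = -65.0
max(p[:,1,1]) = 67.0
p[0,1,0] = -32.0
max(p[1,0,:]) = 55.0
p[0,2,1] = 93.0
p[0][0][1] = -96.0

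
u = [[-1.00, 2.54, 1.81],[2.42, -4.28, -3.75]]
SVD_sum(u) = [[-1.22, 2.32, 1.94], [2.31, -4.40, -3.68]] + [[0.22, 0.22, -0.13], [0.11, 0.12, -0.07]]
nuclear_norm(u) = 7.37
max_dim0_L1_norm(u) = 6.82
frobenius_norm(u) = 7.00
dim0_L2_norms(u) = [2.62, 4.98, 4.16]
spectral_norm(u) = 6.99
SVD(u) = [[-0.47, 0.88], [0.88, 0.47]] @ diag([6.987182203926647, 0.3798484554803157]) @ [[0.37, -0.71, -0.60], [0.64, 0.66, -0.39]]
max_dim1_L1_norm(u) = 10.45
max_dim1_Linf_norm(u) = 4.28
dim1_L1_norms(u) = [5.35, 10.45]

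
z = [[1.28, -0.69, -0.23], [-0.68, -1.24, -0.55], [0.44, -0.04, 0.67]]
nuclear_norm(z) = 3.67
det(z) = -1.37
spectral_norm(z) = 1.58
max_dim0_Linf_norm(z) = 1.28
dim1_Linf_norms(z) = [1.28, 1.24, 0.67]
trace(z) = 0.71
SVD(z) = [[-0.13, -0.96, -0.24], [0.93, -0.20, 0.3], [-0.34, -0.18, 0.92]] @ diag([1.5847840064299072, 1.5077793020296335, 0.5736385877318595]) @ [[-0.60, -0.67, -0.45], [-0.78, 0.61, 0.14], [-0.18, -0.43, 0.88]]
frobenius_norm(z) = 2.26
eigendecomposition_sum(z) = [[-0.07,  -0.34,  -0.1],[-0.28,  -1.34,  -0.39],[0.01,  0.05,  0.01]] + [[1.37, -0.35, -0.16], [-0.53, 0.14, 0.06], [0.85, -0.22, -0.1]] + [[-0.02,0.01,0.03], [0.12,-0.04,-0.23], [-0.42,0.13,0.76]]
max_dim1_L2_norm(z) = 1.52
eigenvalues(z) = [-1.39, 1.4, 0.7]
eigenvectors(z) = [[0.25, 0.81, 0.04], [0.97, -0.31, -0.29], [-0.03, 0.50, 0.96]]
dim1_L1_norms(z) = [2.2, 2.47, 1.15]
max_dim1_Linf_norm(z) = 1.28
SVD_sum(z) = [[0.12, 0.13, 0.09], [-0.88, -0.98, -0.66], [0.32, 0.36, 0.24]] + [[1.14, -0.88, -0.20],[0.23, -0.18, -0.04],[0.22, -0.17, -0.04]] + [[0.02, 0.06, -0.12], [-0.03, -0.08, 0.15], [-0.1, -0.23, 0.47]]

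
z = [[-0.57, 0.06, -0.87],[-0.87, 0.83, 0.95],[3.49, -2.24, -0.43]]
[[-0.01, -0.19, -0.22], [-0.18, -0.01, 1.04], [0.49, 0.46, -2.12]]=z@[[0.01, -0.19, -0.34], [-0.2, -0.56, 0.32], [-0.01, 0.3, 0.50]]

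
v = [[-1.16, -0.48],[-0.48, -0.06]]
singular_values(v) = [1.34, 0.12]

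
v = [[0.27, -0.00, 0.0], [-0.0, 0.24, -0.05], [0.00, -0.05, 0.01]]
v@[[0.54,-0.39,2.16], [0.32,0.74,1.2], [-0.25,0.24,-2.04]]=[[0.15, -0.11, 0.58], [0.09, 0.17, 0.39], [-0.02, -0.03, -0.08]]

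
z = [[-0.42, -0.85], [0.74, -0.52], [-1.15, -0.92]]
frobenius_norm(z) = 1.97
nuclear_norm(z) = 2.68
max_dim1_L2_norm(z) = 1.47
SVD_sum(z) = [[-0.65, -0.59], [0.15, 0.13], [-1.09, -0.99]] + [[0.23, -0.26], [0.59, -0.65], [-0.06, 0.07]]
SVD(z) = [[-0.51, -0.37], [0.12, -0.93], [-0.85, 0.09]] @ diag([1.7257740464749192, 0.9526300123938901]) @ [[0.74,0.67], [-0.67,0.74]]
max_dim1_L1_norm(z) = 2.07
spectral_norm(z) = 1.73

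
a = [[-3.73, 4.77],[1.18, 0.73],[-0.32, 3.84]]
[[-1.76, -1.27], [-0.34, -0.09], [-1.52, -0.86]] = a@[[-0.04,  0.06],  [-0.40,  -0.22]]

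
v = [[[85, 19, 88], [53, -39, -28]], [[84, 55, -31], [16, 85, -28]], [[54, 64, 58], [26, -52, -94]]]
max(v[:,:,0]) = 85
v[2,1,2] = -94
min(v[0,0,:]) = 19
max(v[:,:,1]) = 85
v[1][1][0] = 16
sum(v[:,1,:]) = -61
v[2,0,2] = 58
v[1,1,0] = 16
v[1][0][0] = 84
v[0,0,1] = 19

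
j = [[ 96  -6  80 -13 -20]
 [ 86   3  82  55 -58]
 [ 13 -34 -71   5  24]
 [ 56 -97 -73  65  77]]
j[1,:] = [86, 3, 82, 55, -58]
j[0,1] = -6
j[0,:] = [96, -6, 80, -13, -20]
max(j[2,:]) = 24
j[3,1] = -97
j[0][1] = -6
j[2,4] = 24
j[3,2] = -73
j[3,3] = 65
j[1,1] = 3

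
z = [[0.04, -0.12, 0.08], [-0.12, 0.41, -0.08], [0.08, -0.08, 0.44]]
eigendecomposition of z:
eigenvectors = [[-0.96, -0.27, -0.10], [-0.25, 0.66, 0.71], [0.13, -0.71, 0.7]]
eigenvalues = [-0.0, 0.54, 0.35]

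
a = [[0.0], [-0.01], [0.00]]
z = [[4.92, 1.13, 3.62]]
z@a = [[-0.01]]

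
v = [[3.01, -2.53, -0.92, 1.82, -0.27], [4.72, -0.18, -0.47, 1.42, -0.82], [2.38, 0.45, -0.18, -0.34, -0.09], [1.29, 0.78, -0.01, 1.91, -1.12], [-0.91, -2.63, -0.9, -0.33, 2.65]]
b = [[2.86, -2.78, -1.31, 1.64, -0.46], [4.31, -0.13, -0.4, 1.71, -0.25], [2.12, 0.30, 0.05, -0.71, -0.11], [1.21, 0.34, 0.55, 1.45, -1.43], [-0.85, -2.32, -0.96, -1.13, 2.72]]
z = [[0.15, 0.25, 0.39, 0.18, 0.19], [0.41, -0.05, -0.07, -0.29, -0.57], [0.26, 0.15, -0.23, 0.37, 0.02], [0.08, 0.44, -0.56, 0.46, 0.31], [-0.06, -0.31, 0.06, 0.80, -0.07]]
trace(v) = 7.21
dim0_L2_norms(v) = [6.28, 3.76, 1.38, 3.03, 3.01]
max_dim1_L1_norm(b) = 9.05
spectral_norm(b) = 6.54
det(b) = 24.67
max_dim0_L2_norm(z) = 1.05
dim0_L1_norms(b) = [11.35, 5.87, 3.27, 6.64, 4.97]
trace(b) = 6.95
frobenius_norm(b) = 8.31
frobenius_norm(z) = 1.66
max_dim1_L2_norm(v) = 5.02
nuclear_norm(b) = 14.65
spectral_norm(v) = 6.95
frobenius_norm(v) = 8.59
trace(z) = 0.26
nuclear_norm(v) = 14.49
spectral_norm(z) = 1.15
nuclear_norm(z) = 3.24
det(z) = 0.02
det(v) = -4.55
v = b + z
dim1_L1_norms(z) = [1.16, 1.39, 1.03, 1.85, 1.3]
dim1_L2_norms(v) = [4.44, 5.02, 2.45, 2.68, 3.96]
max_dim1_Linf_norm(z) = 0.8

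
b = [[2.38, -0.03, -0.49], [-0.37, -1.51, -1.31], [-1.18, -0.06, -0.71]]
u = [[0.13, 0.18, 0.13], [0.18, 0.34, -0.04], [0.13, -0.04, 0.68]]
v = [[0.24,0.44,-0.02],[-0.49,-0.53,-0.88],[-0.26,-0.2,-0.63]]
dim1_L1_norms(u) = [0.44, 0.56, 0.85]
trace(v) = -0.92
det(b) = 3.19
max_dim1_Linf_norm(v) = 0.88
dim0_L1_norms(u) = [0.44, 0.56, 0.85]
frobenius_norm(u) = 0.83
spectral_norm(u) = 0.71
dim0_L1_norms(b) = [3.93, 1.6, 2.51]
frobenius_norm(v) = 1.43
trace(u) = 1.15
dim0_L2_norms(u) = [0.26, 0.39, 0.69]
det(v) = 0.00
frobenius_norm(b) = 3.46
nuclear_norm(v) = 1.81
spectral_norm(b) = 2.70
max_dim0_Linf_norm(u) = 0.68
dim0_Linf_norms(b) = [2.38, 1.51, 1.31]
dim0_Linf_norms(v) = [0.49, 0.53, 0.88]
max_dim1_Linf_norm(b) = 2.38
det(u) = 0.00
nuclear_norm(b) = 5.35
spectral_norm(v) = 1.36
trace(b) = 0.16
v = b @ u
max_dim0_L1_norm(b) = 3.93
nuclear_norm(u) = 1.15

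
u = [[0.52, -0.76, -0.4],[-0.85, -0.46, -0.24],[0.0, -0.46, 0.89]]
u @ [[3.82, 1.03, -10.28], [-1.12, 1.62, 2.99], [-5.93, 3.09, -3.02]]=[[5.21, -1.93, -6.41],[-1.31, -2.36, 8.09],[-4.76, 2.00, -4.06]]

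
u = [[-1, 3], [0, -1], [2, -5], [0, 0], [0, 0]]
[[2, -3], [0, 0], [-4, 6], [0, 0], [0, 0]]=u @[[-2, 3], [0, 0]]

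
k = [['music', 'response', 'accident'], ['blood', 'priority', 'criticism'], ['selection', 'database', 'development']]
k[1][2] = 'criticism'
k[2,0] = 'selection'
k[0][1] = 'response'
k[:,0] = ['music', 'blood', 'selection']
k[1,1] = 'priority'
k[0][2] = 'accident'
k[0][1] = 'response'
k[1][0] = 'blood'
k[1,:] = ['blood', 'priority', 'criticism']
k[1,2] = 'criticism'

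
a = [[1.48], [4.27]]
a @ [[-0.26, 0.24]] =[[-0.38, 0.36], [-1.11, 1.02]]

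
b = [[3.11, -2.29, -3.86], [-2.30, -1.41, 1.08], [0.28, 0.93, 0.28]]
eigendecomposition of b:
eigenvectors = [[-0.92,0.13,0.58],[0.39,0.92,-0.41],[0.03,-0.37,0.71]]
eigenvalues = [4.17, -2.17, -0.02]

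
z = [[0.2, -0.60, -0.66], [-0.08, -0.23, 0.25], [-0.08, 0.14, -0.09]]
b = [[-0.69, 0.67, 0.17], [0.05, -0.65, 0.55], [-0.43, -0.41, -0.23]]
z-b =[[0.89, -1.27, -0.83],[-0.13, 0.42, -0.3],[0.35, 0.55, 0.14]]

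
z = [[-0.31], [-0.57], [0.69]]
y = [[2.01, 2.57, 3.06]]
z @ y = [[-0.62, -0.8, -0.95], [-1.15, -1.46, -1.74], [1.39, 1.77, 2.11]]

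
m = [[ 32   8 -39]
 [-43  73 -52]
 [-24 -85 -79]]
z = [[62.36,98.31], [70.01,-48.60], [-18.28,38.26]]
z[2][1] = 38.26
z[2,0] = -18.28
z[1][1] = -48.6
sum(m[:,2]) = -170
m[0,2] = -39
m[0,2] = -39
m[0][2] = -39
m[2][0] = -24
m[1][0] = -43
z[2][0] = -18.28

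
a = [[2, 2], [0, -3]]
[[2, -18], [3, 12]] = a @ [[2, -5], [-1, -4]]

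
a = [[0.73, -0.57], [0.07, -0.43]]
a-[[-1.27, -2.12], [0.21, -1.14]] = [[2.00, 1.55], [-0.14, 0.71]]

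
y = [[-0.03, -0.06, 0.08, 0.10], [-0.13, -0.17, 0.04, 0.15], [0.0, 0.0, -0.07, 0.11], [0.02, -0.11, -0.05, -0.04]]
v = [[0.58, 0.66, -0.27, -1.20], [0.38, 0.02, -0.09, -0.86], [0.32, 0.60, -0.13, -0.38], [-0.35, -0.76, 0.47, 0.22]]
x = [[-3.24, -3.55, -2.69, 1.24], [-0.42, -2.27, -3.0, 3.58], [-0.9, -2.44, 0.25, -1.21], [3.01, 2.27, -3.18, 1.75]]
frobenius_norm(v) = 2.18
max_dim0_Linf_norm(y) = 0.17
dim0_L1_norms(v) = [1.63, 2.04, 0.96, 2.66]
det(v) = 0.02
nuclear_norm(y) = 0.60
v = x @ y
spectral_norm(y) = 0.30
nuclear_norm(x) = 16.23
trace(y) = -0.31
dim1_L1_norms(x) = [10.72, 9.27, 4.8, 10.21]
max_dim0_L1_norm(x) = 10.53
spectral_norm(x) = 7.28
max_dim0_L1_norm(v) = 2.66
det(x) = -87.65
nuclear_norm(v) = 3.08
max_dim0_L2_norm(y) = 0.21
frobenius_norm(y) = 0.35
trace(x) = -3.51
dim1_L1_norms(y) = [0.27, 0.49, 0.18, 0.22]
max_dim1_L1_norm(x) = 10.72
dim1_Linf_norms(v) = [1.2, 0.86, 0.6, 0.76]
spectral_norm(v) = 2.02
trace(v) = 0.69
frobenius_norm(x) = 9.73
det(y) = -0.00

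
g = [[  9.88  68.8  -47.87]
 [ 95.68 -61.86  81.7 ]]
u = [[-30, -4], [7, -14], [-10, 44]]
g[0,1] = 68.8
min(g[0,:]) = -47.87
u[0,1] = -4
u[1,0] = 7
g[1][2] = 81.7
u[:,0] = [-30, 7, -10]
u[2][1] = 44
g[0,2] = -47.87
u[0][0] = -30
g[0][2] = -47.87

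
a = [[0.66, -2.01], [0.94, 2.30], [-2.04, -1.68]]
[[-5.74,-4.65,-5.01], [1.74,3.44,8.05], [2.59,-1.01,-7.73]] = a @ [[-2.85, -1.11, 1.37], [1.92, 1.95, 2.94]]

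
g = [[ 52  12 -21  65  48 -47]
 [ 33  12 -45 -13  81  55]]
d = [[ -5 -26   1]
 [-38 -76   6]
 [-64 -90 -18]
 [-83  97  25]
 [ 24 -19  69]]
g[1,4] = 81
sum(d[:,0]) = -166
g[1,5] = 55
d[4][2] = 69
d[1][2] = 6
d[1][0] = -38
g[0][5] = -47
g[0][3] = 65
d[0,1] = -26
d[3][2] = 25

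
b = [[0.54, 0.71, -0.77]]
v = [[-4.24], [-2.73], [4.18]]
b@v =[[-7.45]]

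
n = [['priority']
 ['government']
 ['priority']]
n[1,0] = 'government'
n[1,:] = ['government']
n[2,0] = 'priority'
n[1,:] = ['government']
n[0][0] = 'priority'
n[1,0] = 'government'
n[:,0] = ['priority', 'government', 'priority']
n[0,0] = 'priority'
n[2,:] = ['priority']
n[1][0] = 'government'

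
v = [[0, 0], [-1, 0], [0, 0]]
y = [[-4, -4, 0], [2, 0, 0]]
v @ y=[[0, 0, 0], [4, 4, 0], [0, 0, 0]]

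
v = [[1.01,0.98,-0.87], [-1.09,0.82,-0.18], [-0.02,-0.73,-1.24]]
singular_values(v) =[1.72, 1.46, 1.27]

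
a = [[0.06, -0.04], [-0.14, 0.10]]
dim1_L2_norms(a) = [0.07, 0.17]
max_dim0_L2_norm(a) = 0.15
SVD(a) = [[-0.39, 0.92], [0.92, 0.39]] @ diag([0.18653525589349493, 0.002144366747637155]) @ [[-0.82, 0.58],  [0.58, 0.82]]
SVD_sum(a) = [[0.06, -0.04], [-0.14, 0.1]] + [[0.00, 0.0],  [0.00, 0.0]]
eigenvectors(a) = [[-0.57, 0.38], [-0.82, -0.93]]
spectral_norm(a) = 0.19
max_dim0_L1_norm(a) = 0.2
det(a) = 0.00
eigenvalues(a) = [0.0, 0.16]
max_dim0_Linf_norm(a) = 0.14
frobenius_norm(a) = 0.19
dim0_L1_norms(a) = [0.2, 0.14]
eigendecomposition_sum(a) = [[0.00,0.00],[0.0,0.0]] + [[0.06, -0.04], [-0.14, 0.1]]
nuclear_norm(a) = 0.19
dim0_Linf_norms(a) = [0.14, 0.1]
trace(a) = 0.16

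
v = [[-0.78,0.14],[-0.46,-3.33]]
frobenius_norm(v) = 3.45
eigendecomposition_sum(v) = [[-0.81, -0.05],[0.15, 0.01]] + [[0.03,0.19],[-0.61,-3.34]]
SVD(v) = [[-0.01,1.00], [1.0,0.01]] @ diag([3.3617823670283795, 0.7917823670283798]) @ [[-0.13, -0.99], [-0.99, 0.13]]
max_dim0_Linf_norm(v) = 3.33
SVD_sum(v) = [[0.0, 0.03], [-0.45, -3.33]] + [[-0.78, 0.11],[-0.01, 0.0]]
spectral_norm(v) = 3.36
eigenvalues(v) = [-0.81, -3.3]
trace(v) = -4.11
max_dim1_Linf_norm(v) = 3.33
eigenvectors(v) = [[0.98, -0.06], [-0.18, 1.00]]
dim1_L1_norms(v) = [0.92, 3.79]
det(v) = 2.66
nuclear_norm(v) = 4.15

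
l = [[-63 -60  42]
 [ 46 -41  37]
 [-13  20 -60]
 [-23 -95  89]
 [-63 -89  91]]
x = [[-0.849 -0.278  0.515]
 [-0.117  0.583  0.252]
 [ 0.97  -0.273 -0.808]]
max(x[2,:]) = 0.97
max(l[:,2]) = 91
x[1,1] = 0.583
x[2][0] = 0.97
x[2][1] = -0.273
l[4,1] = -89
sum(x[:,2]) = -0.041000000000000036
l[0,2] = 42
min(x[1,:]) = -0.117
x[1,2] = 0.252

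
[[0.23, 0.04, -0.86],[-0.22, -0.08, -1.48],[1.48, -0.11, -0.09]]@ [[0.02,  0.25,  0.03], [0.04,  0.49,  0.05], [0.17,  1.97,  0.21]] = [[-0.14, -1.62, -0.17], [-0.26, -3.01, -0.32], [0.01, 0.14, 0.02]]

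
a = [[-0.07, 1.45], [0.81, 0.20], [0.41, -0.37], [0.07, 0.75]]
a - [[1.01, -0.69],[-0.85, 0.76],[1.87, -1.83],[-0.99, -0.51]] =[[-1.08, 2.14], [1.66, -0.56], [-1.46, 1.46], [1.06, 1.26]]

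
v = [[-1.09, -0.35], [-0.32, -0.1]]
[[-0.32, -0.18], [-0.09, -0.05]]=v @ [[0.19, 0.11],[0.31, 0.17]]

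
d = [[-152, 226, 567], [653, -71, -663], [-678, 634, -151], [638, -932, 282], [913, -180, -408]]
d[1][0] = 653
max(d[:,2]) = 567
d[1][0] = 653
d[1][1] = -71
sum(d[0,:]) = 641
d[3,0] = 638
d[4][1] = -180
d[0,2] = 567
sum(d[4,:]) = 325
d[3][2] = 282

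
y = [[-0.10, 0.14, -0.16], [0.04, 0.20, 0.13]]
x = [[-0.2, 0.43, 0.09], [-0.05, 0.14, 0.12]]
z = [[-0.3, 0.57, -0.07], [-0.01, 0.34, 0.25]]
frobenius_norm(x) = 0.52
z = x + y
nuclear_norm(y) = 0.48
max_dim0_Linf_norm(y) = 0.2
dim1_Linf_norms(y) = [0.16, 0.2]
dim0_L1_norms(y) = [0.14, 0.34, 0.29]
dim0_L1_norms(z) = [0.31, 0.91, 0.32]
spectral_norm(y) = 0.25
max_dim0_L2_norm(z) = 0.66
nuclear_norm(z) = 1.01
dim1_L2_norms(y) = [0.23, 0.24]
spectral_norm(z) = 0.72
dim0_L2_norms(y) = [0.11, 0.24, 0.21]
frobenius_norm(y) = 0.34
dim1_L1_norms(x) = [0.72, 0.31]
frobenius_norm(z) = 0.77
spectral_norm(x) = 0.51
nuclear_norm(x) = 0.60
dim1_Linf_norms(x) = [0.43, 0.14]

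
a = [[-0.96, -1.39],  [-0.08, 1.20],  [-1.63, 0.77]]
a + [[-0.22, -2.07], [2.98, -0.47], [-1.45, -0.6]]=[[-1.18, -3.46],[2.9, 0.73],[-3.08, 0.17]]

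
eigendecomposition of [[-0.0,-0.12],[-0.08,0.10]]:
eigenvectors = [[-0.89, 0.60], [-0.45, -0.8]]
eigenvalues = [-0.06, 0.16]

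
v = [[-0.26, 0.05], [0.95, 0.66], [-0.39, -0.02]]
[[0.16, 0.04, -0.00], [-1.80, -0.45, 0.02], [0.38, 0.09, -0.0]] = v @ [[-0.89, -0.22, 0.01], [-1.45, -0.36, 0.02]]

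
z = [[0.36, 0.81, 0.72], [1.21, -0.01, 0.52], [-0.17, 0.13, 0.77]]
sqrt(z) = [[0.64+0.35j, 0.44-0.34j, 0.37-0.04j], [(0.66-0.57j), 0.44+0.57j, 0.26+0.07j], [-0.09+0.08j, 0.07-0.08j, (0.88-0.01j)]]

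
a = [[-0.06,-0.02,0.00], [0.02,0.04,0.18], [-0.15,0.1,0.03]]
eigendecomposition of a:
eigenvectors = [[(0.15+0.27j),  (0.15-0.27j),  (-0.07+0j)],[0.77+0.00j,  (0.77-0j),  (0.79+0j)],[-0.54+0.15j,  (-0.54-0.15j),  (0.61+0j)]]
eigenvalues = [(-0.08+0.04j), (-0.08-0.04j), (0.18+0j)]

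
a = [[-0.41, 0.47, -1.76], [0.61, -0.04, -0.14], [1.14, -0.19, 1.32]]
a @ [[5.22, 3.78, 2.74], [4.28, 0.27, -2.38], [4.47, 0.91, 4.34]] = [[-8.00, -3.02, -9.88], [2.39, 2.17, 1.16], [11.04, 5.46, 9.3]]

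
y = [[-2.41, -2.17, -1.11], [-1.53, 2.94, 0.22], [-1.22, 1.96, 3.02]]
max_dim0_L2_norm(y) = 4.15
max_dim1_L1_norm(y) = 6.2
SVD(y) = [[0.42, 0.9, 0.11], [-0.56, 0.36, -0.75], [-0.71, 0.25, 0.66]] @ diag([4.869896343537839, 3.0528883812283523, 2.048507294338418]) @ [[0.15,-0.81,-0.56],[-0.99,-0.14,-0.06],[0.03,-0.57,0.82]]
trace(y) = 3.55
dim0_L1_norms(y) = [5.16, 7.07, 4.35]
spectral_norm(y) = 4.87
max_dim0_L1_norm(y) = 7.07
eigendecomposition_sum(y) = [[-2.81, -0.86, -0.48], [-0.70, -0.21, -0.12], [-0.34, -0.1, -0.06]] + [[0.42, -1.42, -0.57],[-0.65, 2.18, 0.88],[-1.31, 4.4, 1.78]] + [[-0.02,0.1,-0.06],[-0.18,0.98,-0.54],[0.43,-2.34,1.29]]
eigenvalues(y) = [-3.08, 4.38, 2.25]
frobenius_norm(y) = 6.10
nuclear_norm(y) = 9.97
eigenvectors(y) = [[0.96, 0.28, -0.04], [0.24, -0.43, -0.39], [0.12, -0.86, 0.92]]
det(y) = -30.46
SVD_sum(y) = [[0.30,-1.65,-1.14],[-0.41,2.23,1.54],[-0.52,2.83,1.96]] + [[-2.72, -0.39, -0.16], [-1.07, -0.15, -0.06], [-0.74, -0.11, -0.04]] + [[0.01, -0.13, 0.19], [-0.05, 0.86, -1.26], [0.04, -0.76, 1.11]]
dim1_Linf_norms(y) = [2.41, 2.94, 3.02]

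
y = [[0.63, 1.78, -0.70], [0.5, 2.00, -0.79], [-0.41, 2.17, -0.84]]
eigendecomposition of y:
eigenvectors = [[-0.13, -0.04, 0.64],[-0.31, -0.35, 0.65],[-0.94, -0.93, 0.41]]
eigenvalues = [-0.17, -0.04, 2.0]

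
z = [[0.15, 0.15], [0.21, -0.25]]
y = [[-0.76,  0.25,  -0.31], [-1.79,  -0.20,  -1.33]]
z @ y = [[-0.38, 0.01, -0.25],[0.29, 0.1, 0.27]]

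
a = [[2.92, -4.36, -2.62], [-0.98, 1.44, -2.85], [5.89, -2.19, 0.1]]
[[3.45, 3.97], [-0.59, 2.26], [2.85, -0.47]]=a@[[0.30, -0.25], [-0.50, -0.5], [-0.15, -0.96]]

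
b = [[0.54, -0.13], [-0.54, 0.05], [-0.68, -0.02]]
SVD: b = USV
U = [[-0.53,-0.75], [0.53,0.05], [0.66,-0.66]]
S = [1.03, 0.11]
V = [[-1.00, 0.08], [0.08, 1.0]]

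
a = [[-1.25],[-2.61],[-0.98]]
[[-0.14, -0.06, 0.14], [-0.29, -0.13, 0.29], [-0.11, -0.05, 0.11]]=a @ [[0.11, 0.05, -0.11]]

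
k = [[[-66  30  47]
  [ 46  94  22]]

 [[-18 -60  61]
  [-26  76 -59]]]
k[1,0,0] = -18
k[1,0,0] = -18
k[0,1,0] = 46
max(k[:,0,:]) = 61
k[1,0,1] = -60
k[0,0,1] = 30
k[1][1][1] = 76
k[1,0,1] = -60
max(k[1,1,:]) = 76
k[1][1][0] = -26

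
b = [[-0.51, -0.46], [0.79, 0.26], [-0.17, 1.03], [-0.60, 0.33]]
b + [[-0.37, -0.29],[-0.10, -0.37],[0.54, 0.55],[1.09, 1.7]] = [[-0.88, -0.75], [0.69, -0.11], [0.37, 1.58], [0.49, 2.03]]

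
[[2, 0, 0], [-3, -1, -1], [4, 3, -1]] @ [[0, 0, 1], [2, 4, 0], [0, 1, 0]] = [[0, 0, 2], [-2, -5, -3], [6, 11, 4]]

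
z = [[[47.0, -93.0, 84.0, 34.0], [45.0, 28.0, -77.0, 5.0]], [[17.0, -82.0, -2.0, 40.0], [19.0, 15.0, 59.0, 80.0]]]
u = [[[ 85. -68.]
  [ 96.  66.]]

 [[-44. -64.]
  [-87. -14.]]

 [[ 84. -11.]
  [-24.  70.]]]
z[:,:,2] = [[84.0, -77.0], [-2.0, 59.0]]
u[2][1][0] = -24.0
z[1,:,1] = [-82.0, 15.0]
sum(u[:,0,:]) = -18.0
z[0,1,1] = 28.0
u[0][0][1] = -68.0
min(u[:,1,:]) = -87.0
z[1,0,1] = -82.0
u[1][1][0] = -87.0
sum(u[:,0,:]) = -18.0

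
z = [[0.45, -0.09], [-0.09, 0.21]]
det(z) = 0.09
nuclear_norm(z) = 0.66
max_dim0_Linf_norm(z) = 0.45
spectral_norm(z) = 0.48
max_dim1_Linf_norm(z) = 0.45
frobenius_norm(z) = 0.51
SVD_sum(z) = [[0.43, -0.14], [-0.14, 0.05]] + [[0.02, 0.05], [0.05, 0.16]]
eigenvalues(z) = [0.48, 0.18]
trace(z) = 0.66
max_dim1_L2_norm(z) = 0.46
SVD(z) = [[-0.95, 0.32], [0.32, 0.95]] @ diag([0.48, 0.18000000000000002]) @ [[-0.95,0.32], [0.32,0.95]]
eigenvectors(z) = [[0.95, 0.32], [-0.32, 0.95]]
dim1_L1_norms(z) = [0.54, 0.3]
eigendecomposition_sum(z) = [[0.43,-0.14], [-0.14,0.05]] + [[0.02, 0.05], [0.05, 0.16]]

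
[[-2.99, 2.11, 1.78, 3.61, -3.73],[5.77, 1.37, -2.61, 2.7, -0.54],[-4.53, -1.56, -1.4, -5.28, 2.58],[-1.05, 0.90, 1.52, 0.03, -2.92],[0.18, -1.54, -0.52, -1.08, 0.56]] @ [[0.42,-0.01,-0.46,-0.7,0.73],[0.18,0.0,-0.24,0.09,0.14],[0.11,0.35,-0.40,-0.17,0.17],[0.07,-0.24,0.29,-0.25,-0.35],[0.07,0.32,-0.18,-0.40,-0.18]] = [[-0.69, -1.41, 1.88, 2.57, -2.18], [2.53, -1.79, -1.06, -3.93, 3.11], [-2.53, 1.65, 1.02, 3.56, -2.38], [-0.31, -0.4, 0.19, 1.72, 0.13], [-0.30, 0.25, 0.08, -0.13, 0.10]]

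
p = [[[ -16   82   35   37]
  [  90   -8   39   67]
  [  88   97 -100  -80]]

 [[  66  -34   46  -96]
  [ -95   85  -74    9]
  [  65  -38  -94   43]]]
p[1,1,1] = 85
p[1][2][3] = 43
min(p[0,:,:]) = -100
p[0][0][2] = 35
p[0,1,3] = 67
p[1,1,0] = -95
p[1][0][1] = -34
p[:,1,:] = [[90, -8, 39, 67], [-95, 85, -74, 9]]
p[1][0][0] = 66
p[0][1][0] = 90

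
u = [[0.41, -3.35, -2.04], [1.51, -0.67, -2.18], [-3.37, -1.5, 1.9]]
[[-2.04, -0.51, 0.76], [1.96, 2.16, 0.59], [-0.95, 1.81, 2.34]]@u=[[-4.17, 6.04, 6.72], [2.08, -8.90, -7.59], [-5.54, -1.54, 2.44]]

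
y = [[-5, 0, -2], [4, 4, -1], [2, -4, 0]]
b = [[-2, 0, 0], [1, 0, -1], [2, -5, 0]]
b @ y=[[10, 0, 4], [-7, 4, -2], [-30, -20, 1]]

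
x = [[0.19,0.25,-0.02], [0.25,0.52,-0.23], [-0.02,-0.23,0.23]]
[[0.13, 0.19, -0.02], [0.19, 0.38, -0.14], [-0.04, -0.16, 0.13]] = x @ [[0.72, -0.02, -0.11],[-0.02, 0.76, 0.05],[-0.11, 0.05, 0.61]]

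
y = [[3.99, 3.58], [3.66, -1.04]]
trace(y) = 2.95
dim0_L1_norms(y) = [7.65, 4.62]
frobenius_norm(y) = 6.57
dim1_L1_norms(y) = [7.57, 4.7]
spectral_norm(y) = 5.88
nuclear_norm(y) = 8.82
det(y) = -17.25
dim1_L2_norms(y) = [5.36, 3.8]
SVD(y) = [[-0.88, -0.48], [-0.48, 0.88]] @ diag([5.883447104295986, 2.932362557896137]) @ [[-0.89, -0.45], [0.45, -0.89]]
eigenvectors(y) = [[0.88, -0.46],[0.47, 0.89]]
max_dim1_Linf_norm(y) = 3.99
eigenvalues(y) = [5.88, -2.93]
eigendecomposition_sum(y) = [[4.62, 2.39], [2.44, 1.26]] + [[-0.63,1.19], [1.22,-2.3]]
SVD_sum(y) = [[4.62, 2.34], [2.50, 1.26]] + [[-0.63, 1.24],  [1.16, -2.30]]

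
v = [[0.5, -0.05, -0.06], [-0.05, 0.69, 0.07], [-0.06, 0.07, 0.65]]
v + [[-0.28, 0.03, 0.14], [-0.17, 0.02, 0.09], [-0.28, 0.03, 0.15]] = [[0.22,-0.02,0.08],[-0.22,0.71,0.16],[-0.34,0.10,0.8]]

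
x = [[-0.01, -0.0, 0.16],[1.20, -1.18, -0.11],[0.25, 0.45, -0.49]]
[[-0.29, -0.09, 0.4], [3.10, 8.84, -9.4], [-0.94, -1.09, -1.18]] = x@[[-1.07, 2.94, -5.07], [-3.54, -4.47, 2.6], [-1.87, -0.38, 2.21]]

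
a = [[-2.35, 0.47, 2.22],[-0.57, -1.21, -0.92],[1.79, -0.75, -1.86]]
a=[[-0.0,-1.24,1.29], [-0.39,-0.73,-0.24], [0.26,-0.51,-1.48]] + [[-2.35,1.71,0.93],[-0.18,-0.48,-0.68],[1.53,-0.24,-0.38]]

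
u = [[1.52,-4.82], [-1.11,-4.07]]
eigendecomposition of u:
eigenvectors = [[0.99, 0.60], [-0.17, 0.8]]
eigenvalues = [2.35, -4.9]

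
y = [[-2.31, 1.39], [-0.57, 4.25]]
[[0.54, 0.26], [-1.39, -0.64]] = y@[[-0.47, -0.22], [-0.39, -0.18]]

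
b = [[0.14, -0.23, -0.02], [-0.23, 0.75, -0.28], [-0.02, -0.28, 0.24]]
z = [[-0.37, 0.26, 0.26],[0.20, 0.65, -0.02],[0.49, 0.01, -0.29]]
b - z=[[0.51, -0.49, -0.28], [-0.43, 0.1, -0.26], [-0.51, -0.29, 0.53]]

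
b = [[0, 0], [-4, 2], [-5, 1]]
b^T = [[0, -4, -5], [0, 2, 1]]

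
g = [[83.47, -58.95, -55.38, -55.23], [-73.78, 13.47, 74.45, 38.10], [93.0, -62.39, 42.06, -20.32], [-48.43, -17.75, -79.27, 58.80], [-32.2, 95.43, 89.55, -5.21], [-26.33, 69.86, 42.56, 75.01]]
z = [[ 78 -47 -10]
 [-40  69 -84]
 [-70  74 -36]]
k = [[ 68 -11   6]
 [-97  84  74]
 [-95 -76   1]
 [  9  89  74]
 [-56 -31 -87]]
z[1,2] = -84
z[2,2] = -36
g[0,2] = -55.38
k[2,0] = -95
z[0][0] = 78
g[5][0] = -26.33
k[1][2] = 74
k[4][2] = -87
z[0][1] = -47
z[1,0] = -40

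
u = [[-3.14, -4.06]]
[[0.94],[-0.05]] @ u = [[-2.95, -3.82], [0.16, 0.20]]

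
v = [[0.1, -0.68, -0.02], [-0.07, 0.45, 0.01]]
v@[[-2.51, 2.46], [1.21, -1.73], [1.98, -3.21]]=[[-1.11, 1.49], [0.74, -0.98]]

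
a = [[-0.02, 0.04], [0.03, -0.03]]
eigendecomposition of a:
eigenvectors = [[0.8,-0.71], [0.60,0.71]]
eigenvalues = [0.01, -0.06]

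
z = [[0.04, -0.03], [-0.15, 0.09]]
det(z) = -0.001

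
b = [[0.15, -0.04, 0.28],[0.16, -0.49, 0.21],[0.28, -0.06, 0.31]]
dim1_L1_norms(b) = [0.47, 0.86, 0.65]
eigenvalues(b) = [0.5, -0.06, -0.47]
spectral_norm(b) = 0.68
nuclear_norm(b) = 1.09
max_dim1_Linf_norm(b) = 0.49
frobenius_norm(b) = 0.77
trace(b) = -0.03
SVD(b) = [[-0.40, 0.45, -0.8], [-0.74, -0.67, -0.01], [-0.54, 0.58, 0.61]] @ diag([0.6833620974252904, 0.34593668775992603, 0.061188657970241846]) @ [[-0.48, 0.60, -0.64], [0.36, 0.8, 0.48], [0.80, 0.0, -0.6]]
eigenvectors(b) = [[0.58, 0.8, -0.04], [0.26, 0.0, -1.00], [0.77, -0.6, -0.06]]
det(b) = 0.01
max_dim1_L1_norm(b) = 0.86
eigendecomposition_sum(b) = [[0.19,-0.02,0.25], [0.08,-0.01,0.11], [0.25,-0.03,0.33]] + [[-0.04, -0.0, 0.03], [-0.0, -0.00, 0.0], [0.03, 0.0, -0.02]] + [[0.00, -0.02, 0.0], [0.08, -0.48, 0.1], [0.01, -0.03, 0.01]]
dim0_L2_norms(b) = [0.36, 0.5, 0.47]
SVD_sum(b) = [[0.13,-0.17,0.17],  [0.24,-0.30,0.32],  [0.18,-0.22,0.23]] + [[0.06, 0.13, 0.08], [-0.08, -0.19, -0.11], [0.07, 0.16, 0.10]] + [[-0.04, -0.0, 0.03], [-0.00, -0.0, 0.0], [0.03, 0.0, -0.02]]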